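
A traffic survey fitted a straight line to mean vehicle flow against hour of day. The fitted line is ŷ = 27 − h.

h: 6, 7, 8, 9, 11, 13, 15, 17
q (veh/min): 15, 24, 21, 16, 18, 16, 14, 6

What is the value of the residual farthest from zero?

h=6: ŷ = 27 − 6 = 21; e = 15 − 21 = -6
h=7: ŷ = 27 − 7 = 20; e = 24 − 20 = 4
h=8: ŷ = 27 − 8 = 19; e = 21 − 19 = 2
h=9: ŷ = 27 − 9 = 18; e = 16 − 18 = -2
h=11: ŷ = 27 − 11 = 16; e = 18 − 16 = 2
h=13: ŷ = 27 − 13 = 14; e = 16 − 14 = 2
h=15: ŷ = 27 − 15 = 12; e = 14 − 12 = 2
h=17: ŷ = 27 − 17 = 10; e = 6 − 10 = -4
Largest |e| is 6 at h = 6, residual -6.

e = -6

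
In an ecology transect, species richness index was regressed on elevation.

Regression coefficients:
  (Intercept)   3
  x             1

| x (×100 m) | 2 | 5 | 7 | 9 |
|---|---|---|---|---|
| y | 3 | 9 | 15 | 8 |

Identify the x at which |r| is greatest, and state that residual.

x = 7, r = 5

x=2: ŷ = 3 + 2 = 5; r = 3 − 5 = -2
x=5: ŷ = 3 + 5 = 8; r = 9 − 8 = 1
x=7: ŷ = 3 + 7 = 10; r = 15 − 10 = 5
x=9: ŷ = 3 + 9 = 12; r = 8 − 12 = -4
Largest |r| is 5 at x = 7, residual 5.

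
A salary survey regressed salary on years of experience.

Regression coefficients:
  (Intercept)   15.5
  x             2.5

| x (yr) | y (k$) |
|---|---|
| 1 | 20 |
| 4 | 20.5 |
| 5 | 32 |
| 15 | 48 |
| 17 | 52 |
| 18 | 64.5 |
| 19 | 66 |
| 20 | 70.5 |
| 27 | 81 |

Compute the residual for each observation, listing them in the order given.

x=1: ŷ = 15.5 + 2.5·1 = 18; e = 20 − 18 = 2
x=4: ŷ = 15.5 + 2.5·4 = 25.5; e = 20.5 − 25.5 = -5
x=5: ŷ = 15.5 + 2.5·5 = 28; e = 32 − 28 = 4
x=15: ŷ = 15.5 + 2.5·15 = 53; e = 48 − 53 = -5
x=17: ŷ = 15.5 + 2.5·17 = 58; e = 52 − 58 = -6
x=18: ŷ = 15.5 + 2.5·18 = 60.5; e = 64.5 − 60.5 = 4
x=19: ŷ = 15.5 + 2.5·19 = 63; e = 66 − 63 = 3
x=20: ŷ = 15.5 + 2.5·20 = 65.5; e = 70.5 − 65.5 = 5
x=27: ŷ = 15.5 + 2.5·27 = 83; e = 81 − 83 = -2

2, -5, 4, -5, -6, 4, 3, 5, -2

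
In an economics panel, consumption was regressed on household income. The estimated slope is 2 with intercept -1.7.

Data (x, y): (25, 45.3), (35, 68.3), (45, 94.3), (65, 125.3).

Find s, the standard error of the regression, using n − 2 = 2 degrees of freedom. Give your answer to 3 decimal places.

s = 5.196

x=25: ŷ = -1.7 + 2·25 = 48.3; e = 45.3 − 48.3 = -3
x=35: ŷ = -1.7 + 2·35 = 68.3; e = 68.3 − 68.3 = 0
x=45: ŷ = -1.7 + 2·45 = 88.3; e = 94.3 − 88.3 = 6
x=65: ŷ = -1.7 + 2·65 = 128.3; e = 125.3 − 128.3 = -3
SSE = 9 + 0 + 36 + 9 = 54
s = √(54/2) = √27 ≈ 5.196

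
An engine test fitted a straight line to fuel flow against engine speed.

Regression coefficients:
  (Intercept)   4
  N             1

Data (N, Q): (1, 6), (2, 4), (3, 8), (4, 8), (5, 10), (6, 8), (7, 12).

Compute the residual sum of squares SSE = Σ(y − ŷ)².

N=1: Q̂ = 4 + 1 = 5; r = 6 − 5 = 1
N=2: Q̂ = 4 + 2 = 6; r = 4 − 6 = -2
N=3: Q̂ = 4 + 3 = 7; r = 8 − 7 = 1
N=4: Q̂ = 4 + 4 = 8; r = 8 − 8 = 0
N=5: Q̂ = 4 + 5 = 9; r = 10 − 9 = 1
N=6: Q̂ = 4 + 6 = 10; r = 8 − 10 = -2
N=7: Q̂ = 4 + 7 = 11; r = 12 − 11 = 1
SSE = 1 + 4 + 1 + 0 + 1 + 4 + 1 = 12

SSE = 12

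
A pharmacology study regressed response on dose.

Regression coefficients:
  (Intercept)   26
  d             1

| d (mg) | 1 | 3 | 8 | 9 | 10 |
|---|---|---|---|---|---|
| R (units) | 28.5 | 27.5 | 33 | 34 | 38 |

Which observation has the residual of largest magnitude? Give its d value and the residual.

d = 10, e = 2

d=1: R̂ = 26 + 1 = 27; e = 28.5 − 27 = 1.5
d=3: R̂ = 26 + 3 = 29; e = 27.5 − 29 = -1.5
d=8: R̂ = 26 + 8 = 34; e = 33 − 34 = -1
d=9: R̂ = 26 + 9 = 35; e = 34 − 35 = -1
d=10: R̂ = 26 + 10 = 36; e = 38 − 36 = 2
Largest |e| is 2 at d = 10, residual 2.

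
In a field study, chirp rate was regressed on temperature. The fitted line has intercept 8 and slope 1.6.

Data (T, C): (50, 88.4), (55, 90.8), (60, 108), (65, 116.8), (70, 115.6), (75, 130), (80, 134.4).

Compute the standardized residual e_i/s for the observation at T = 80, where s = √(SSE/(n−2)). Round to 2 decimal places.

T=50: ŷ = 8 + 1.6·50 = 88; e = 88.4 − 88 = 0.4
T=55: ŷ = 8 + 1.6·55 = 96; e = 90.8 − 96 = -5.2
T=60: ŷ = 8 + 1.6·60 = 104; e = 108 − 104 = 4
T=65: ŷ = 8 + 1.6·65 = 112; e = 116.8 − 112 = 4.8
T=70: ŷ = 8 + 1.6·70 = 120; e = 115.6 − 120 = -4.4
T=75: ŷ = 8 + 1.6·75 = 128; e = 130 − 128 = 2
T=80: ŷ = 8 + 1.6·80 = 136; e = 134.4 − 136 = -1.6
SSE = 0.16 + 27.04 + 16 + 23.04 + 19.36 + 4 + 2.56 = 92.16
s = √(92.16/5) = 4.29325
e/s = -1.6 / 4.29325 = -0.37

-0.37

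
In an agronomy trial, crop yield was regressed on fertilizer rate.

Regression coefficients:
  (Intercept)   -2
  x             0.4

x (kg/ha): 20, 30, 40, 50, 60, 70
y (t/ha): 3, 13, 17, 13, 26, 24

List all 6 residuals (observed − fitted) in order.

-3, 3, 3, -5, 4, -2

x=20: ŷ = -2 + 0.4·20 = 6; r = 3 − 6 = -3
x=30: ŷ = -2 + 0.4·30 = 10; r = 13 − 10 = 3
x=40: ŷ = -2 + 0.4·40 = 14; r = 17 − 14 = 3
x=50: ŷ = -2 + 0.4·50 = 18; r = 13 − 18 = -5
x=60: ŷ = -2 + 0.4·60 = 22; r = 26 − 22 = 4
x=70: ŷ = -2 + 0.4·70 = 26; r = 24 − 26 = -2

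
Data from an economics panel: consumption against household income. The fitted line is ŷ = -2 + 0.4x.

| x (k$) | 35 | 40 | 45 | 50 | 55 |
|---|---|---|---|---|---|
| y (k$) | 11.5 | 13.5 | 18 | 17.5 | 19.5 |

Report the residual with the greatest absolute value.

e = 2

x=35: ŷ = -2 + 0.4·35 = 12; e = 11.5 − 12 = -0.5
x=40: ŷ = -2 + 0.4·40 = 14; e = 13.5 − 14 = -0.5
x=45: ŷ = -2 + 0.4·45 = 16; e = 18 − 16 = 2
x=50: ŷ = -2 + 0.4·50 = 18; e = 17.5 − 18 = -0.5
x=55: ŷ = -2 + 0.4·55 = 20; e = 19.5 − 20 = -0.5
Largest |e| is 2 at x = 45, residual 2.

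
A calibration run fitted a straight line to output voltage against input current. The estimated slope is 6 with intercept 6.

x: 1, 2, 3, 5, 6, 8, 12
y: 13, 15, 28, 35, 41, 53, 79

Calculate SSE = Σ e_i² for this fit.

x=1: ŷ = 6 + 6·1 = 12; e = 13 − 12 = 1
x=2: ŷ = 6 + 6·2 = 18; e = 15 − 18 = -3
x=3: ŷ = 6 + 6·3 = 24; e = 28 − 24 = 4
x=5: ŷ = 6 + 6·5 = 36; e = 35 − 36 = -1
x=6: ŷ = 6 + 6·6 = 42; e = 41 − 42 = -1
x=8: ŷ = 6 + 6·8 = 54; e = 53 − 54 = -1
x=12: ŷ = 6 + 6·12 = 78; e = 79 − 78 = 1
SSE = 1 + 9 + 16 + 1 + 1 + 1 + 1 = 30

SSE = 30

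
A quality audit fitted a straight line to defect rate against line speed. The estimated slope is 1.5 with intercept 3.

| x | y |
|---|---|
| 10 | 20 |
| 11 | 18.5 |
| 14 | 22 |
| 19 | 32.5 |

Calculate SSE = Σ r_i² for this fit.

x=10: ŷ = 3 + 1.5·10 = 18; r = 20 − 18 = 2
x=11: ŷ = 3 + 1.5·11 = 19.5; r = 18.5 − 19.5 = -1
x=14: ŷ = 3 + 1.5·14 = 24; r = 22 − 24 = -2
x=19: ŷ = 3 + 1.5·19 = 31.5; r = 32.5 − 31.5 = 1
SSE = 4 + 1 + 4 + 1 = 10

SSE = 10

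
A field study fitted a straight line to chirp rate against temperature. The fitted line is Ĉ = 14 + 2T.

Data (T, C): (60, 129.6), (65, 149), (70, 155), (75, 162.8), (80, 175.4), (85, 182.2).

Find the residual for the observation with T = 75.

Ĉ = 14 + 2·75 = 164
e = 162.8 − 164 = -1.2

e = -1.2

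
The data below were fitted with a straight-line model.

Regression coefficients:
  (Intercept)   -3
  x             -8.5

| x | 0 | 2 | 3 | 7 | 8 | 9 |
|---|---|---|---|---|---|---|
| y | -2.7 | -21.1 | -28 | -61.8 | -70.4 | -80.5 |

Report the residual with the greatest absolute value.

x=0: ŷ = -3 − 8.5·0 = -3; r = -2.7 − (-3) = 0.3
x=2: ŷ = -3 − 8.5·2 = -20; r = -21.1 − (-20) = -1.1
x=3: ŷ = -3 − 8.5·3 = -28.5; r = -28 − (-28.5) = 0.5
x=7: ŷ = -3 − 8.5·7 = -62.5; r = -61.8 − (-62.5) = 0.7
x=8: ŷ = -3 − 8.5·8 = -71; r = -70.4 − (-71) = 0.6
x=9: ŷ = -3 − 8.5·9 = -79.5; r = -80.5 − (-79.5) = -1
Largest |r| is 1.1 at x = 2, residual -1.1.

r = -1.1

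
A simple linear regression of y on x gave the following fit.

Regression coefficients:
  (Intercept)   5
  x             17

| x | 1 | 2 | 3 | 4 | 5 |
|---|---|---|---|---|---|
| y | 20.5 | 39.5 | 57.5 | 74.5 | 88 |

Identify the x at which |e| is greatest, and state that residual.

x = 5, e = -2

x=1: ŷ = 5 + 17·1 = 22; e = 20.5 − 22 = -1.5
x=2: ŷ = 5 + 17·2 = 39; e = 39.5 − 39 = 0.5
x=3: ŷ = 5 + 17·3 = 56; e = 57.5 − 56 = 1.5
x=4: ŷ = 5 + 17·4 = 73; e = 74.5 − 73 = 1.5
x=5: ŷ = 5 + 17·5 = 90; e = 88 − 90 = -2
Largest |e| is 2 at x = 5, residual -2.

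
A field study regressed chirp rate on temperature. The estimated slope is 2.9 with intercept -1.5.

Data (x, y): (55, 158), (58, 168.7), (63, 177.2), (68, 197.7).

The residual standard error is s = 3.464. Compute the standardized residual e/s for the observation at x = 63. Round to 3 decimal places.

-1.155

ŷ = -1.5 + 2.9·63 = 181.2
e = 177.2 − 181.2 = -4
e/s = -4 / 3.464 = -1.155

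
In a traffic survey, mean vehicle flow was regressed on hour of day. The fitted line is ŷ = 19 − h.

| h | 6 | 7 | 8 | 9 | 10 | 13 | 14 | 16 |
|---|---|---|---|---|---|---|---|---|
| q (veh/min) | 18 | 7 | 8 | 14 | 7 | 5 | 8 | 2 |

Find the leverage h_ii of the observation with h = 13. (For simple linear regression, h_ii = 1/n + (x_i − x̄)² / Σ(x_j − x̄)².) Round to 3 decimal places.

h̄ = (6 + 7 + 8 + 9 + 10 + 13 + 14 + 16)/8 = 10.375
Σ(h − h̄)² = 19.1406 + 11.3906 + 5.64062 + 1.89062 + 0.140625 + 6.89062 + 13.1406 + 31.6406 = 89.875
h = 1/8 + (2.625)²/89.875 = 0.125 + 0.076669 = 0.202

h = 0.202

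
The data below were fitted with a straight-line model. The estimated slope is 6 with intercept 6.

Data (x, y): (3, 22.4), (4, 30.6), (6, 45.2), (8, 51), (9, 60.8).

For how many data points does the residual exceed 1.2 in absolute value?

3

x=3: ŷ = 6 + 6·3 = 24; e = 22.4 − 24 = -1.6
x=4: ŷ = 6 + 6·4 = 30; e = 30.6 − 30 = 0.6
x=6: ŷ = 6 + 6·6 = 42; e = 45.2 − 42 = 3.2
x=8: ŷ = 6 + 6·8 = 54; e = 51 − 54 = -3
x=9: ŷ = 6 + 6·9 = 60; e = 60.8 − 60 = 0.8
|e| > 1.2: x=3 (|e|=1.6), x=6 (|e|=3.2), x=8 (|e|=3) → 3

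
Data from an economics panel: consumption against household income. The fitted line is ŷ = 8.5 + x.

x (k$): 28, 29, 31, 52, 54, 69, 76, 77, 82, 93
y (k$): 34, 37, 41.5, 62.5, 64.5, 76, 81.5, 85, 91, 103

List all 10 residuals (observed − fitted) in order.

x=28: ŷ = 8.5 + 28 = 36.5; r = 34 − 36.5 = -2.5
x=29: ŷ = 8.5 + 29 = 37.5; r = 37 − 37.5 = -0.5
x=31: ŷ = 8.5 + 31 = 39.5; r = 41.5 − 39.5 = 2
x=52: ŷ = 8.5 + 52 = 60.5; r = 62.5 − 60.5 = 2
x=54: ŷ = 8.5 + 54 = 62.5; r = 64.5 − 62.5 = 2
x=69: ŷ = 8.5 + 69 = 77.5; r = 76 − 77.5 = -1.5
x=76: ŷ = 8.5 + 76 = 84.5; r = 81.5 − 84.5 = -3
x=77: ŷ = 8.5 + 77 = 85.5; r = 85 − 85.5 = -0.5
x=82: ŷ = 8.5 + 82 = 90.5; r = 91 − 90.5 = 0.5
x=93: ŷ = 8.5 + 93 = 101.5; r = 103 − 101.5 = 1.5

-2.5, -0.5, 2, 2, 2, -1.5, -3, -0.5, 0.5, 1.5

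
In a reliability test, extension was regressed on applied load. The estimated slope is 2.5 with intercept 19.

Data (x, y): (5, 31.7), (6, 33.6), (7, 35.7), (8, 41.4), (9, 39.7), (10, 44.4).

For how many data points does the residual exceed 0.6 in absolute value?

x=5: ŷ = 19 + 2.5·5 = 31.5; e = 31.7 − 31.5 = 0.2
x=6: ŷ = 19 + 2.5·6 = 34; e = 33.6 − 34 = -0.4
x=7: ŷ = 19 + 2.5·7 = 36.5; e = 35.7 − 36.5 = -0.8
x=8: ŷ = 19 + 2.5·8 = 39; e = 41.4 − 39 = 2.4
x=9: ŷ = 19 + 2.5·9 = 41.5; e = 39.7 − 41.5 = -1.8
x=10: ŷ = 19 + 2.5·10 = 44; e = 44.4 − 44 = 0.4
|e| > 0.6: x=7 (|e|=0.8), x=8 (|e|=2.4), x=9 (|e|=1.8) → 3

3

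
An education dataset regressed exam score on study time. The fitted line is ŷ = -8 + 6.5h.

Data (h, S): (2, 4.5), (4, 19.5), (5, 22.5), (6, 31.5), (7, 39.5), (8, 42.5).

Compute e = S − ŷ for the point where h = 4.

ŷ = -8 + 6.5·4 = 18
e = 19.5 − 18 = 1.5

e = 1.5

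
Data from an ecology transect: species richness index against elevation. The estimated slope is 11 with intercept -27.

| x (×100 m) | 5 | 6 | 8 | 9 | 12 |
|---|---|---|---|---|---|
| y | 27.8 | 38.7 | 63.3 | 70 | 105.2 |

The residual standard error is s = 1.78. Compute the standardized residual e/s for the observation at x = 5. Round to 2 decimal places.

-0.11

ŷ = -27 + 11·5 = 28
e = 27.8 − 28 = -0.2
e/s = -0.2 / 1.78 = -0.11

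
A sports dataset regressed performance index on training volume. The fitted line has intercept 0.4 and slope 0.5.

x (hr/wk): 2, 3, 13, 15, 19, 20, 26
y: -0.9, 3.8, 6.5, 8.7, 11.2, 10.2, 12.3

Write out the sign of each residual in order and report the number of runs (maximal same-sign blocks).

5 runs

x=2: ŷ = 0.4 + 0.5·2 = 1.4; r = -0.9 − 1.4 = -2.3
x=3: ŷ = 0.4 + 0.5·3 = 1.9; r = 3.8 − 1.9 = 1.9
x=13: ŷ = 0.4 + 0.5·13 = 6.9; r = 6.5 − 6.9 = -0.4
x=15: ŷ = 0.4 + 0.5·15 = 7.9; r = 8.7 − 7.9 = 0.8
x=19: ŷ = 0.4 + 0.5·19 = 9.9; r = 11.2 − 9.9 = 1.3
x=20: ŷ = 0.4 + 0.5·20 = 10.4; r = 10.2 − 10.4 = -0.2
x=26: ŷ = 0.4 + 0.5·26 = 13.4; r = 12.3 − 13.4 = -1.1
Signs: − + − + + − −
Runs: −×1, +×1, −×1, +×2, −×2 → 5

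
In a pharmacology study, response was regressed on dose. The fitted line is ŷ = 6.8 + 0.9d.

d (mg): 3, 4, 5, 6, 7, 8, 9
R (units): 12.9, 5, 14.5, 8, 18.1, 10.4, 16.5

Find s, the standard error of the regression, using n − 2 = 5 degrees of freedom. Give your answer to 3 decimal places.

s = 4.672

d=3: ŷ = 6.8 + 0.9·3 = 9.5; e = 12.9 − 9.5 = 3.4
d=4: ŷ = 6.8 + 0.9·4 = 10.4; e = 5 − 10.4 = -5.4
d=5: ŷ = 6.8 + 0.9·5 = 11.3; e = 14.5 − 11.3 = 3.2
d=6: ŷ = 6.8 + 0.9·6 = 12.2; e = 8 − 12.2 = -4.2
d=7: ŷ = 6.8 + 0.9·7 = 13.1; e = 18.1 − 13.1 = 5
d=8: ŷ = 6.8 + 0.9·8 = 14; e = 10.4 − 14 = -3.6
d=9: ŷ = 6.8 + 0.9·9 = 14.9; e = 16.5 − 14.9 = 1.6
SSE = 11.56 + 29.16 + 10.24 + 17.64 + 25 + 12.96 + 2.56 = 109.12
s = √(109.12/5) = √21.824 ≈ 4.672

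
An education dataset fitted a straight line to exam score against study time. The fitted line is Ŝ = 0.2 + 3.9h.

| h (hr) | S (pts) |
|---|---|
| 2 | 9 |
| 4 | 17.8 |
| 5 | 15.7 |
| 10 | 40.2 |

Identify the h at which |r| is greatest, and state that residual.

h=2: Ŝ = 0.2 + 3.9·2 = 8; r = 9 − 8 = 1
h=4: Ŝ = 0.2 + 3.9·4 = 15.8; r = 17.8 − 15.8 = 2
h=5: Ŝ = 0.2 + 3.9·5 = 19.7; r = 15.7 − 19.7 = -4
h=10: Ŝ = 0.2 + 3.9·10 = 39.2; r = 40.2 − 39.2 = 1
Largest |r| is 4 at h = 5, residual -4.

h = 5, r = -4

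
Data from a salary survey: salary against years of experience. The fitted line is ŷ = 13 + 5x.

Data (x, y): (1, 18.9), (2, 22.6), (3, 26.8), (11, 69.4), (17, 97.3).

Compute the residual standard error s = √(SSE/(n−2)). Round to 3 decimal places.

s = 1.273

x=1: ŷ = 13 + 5·1 = 18; r = 18.9 − 18 = 0.9
x=2: ŷ = 13 + 5·2 = 23; r = 22.6 − 23 = -0.4
x=3: ŷ = 13 + 5·3 = 28; r = 26.8 − 28 = -1.2
x=11: ŷ = 13 + 5·11 = 68; r = 69.4 − 68 = 1.4
x=17: ŷ = 13 + 5·17 = 98; r = 97.3 − 98 = -0.7
SSE = 0.81 + 0.16 + 1.44 + 1.96 + 0.49 = 4.86
s = √(4.86/3) = √1.62 ≈ 1.273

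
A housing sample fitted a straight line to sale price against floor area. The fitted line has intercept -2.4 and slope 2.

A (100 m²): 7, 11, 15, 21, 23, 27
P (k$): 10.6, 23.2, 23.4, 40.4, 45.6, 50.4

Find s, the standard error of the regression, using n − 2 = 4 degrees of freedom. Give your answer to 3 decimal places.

s = 3.069

A=7: ŷ = -2.4 + 2·7 = 11.6; e = 10.6 − 11.6 = -1
A=11: ŷ = -2.4 + 2·11 = 19.6; e = 23.2 − 19.6 = 3.6
A=15: ŷ = -2.4 + 2·15 = 27.6; e = 23.4 − 27.6 = -4.2
A=21: ŷ = -2.4 + 2·21 = 39.6; e = 40.4 − 39.6 = 0.8
A=23: ŷ = -2.4 + 2·23 = 43.6; e = 45.6 − 43.6 = 2
A=27: ŷ = -2.4 + 2·27 = 51.6; e = 50.4 − 51.6 = -1.2
SSE = 1 + 12.96 + 17.64 + 0.64 + 4 + 1.44 = 37.68
s = √(37.68/4) = √9.42 ≈ 3.069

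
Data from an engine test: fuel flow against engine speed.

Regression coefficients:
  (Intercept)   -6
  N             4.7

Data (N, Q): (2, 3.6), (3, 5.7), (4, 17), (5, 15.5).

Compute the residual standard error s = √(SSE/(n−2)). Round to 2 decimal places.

s = 3.70

N=2: ŷ = -6 + 4.7·2 = 3.4; e = 3.6 − 3.4 = 0.2
N=3: ŷ = -6 + 4.7·3 = 8.1; e = 5.7 − 8.1 = -2.4
N=4: ŷ = -6 + 4.7·4 = 12.8; e = 17 − 12.8 = 4.2
N=5: ŷ = -6 + 4.7·5 = 17.5; e = 15.5 − 17.5 = -2
SSE = 0.04 + 5.76 + 17.64 + 4 = 27.44
s = √(27.44/2) = √13.72 ≈ 3.70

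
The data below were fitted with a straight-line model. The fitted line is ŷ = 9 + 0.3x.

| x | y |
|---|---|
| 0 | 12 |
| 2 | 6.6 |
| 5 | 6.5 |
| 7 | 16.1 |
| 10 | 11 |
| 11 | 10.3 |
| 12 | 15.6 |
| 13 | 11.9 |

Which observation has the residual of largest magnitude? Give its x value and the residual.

x=0: ŷ = 9 + 0.3·0 = 9; r = 12 − 9 = 3
x=2: ŷ = 9 + 0.3·2 = 9.6; r = 6.6 − 9.6 = -3
x=5: ŷ = 9 + 0.3·5 = 10.5; r = 6.5 − 10.5 = -4
x=7: ŷ = 9 + 0.3·7 = 11.1; r = 16.1 − 11.1 = 5
x=10: ŷ = 9 + 0.3·10 = 12; r = 11 − 12 = -1
x=11: ŷ = 9 + 0.3·11 = 12.3; r = 10.3 − 12.3 = -2
x=12: ŷ = 9 + 0.3·12 = 12.6; r = 15.6 − 12.6 = 3
x=13: ŷ = 9 + 0.3·13 = 12.9; r = 11.9 − 12.9 = -1
Largest |r| is 5 at x = 7, residual 5.

x = 7, r = 5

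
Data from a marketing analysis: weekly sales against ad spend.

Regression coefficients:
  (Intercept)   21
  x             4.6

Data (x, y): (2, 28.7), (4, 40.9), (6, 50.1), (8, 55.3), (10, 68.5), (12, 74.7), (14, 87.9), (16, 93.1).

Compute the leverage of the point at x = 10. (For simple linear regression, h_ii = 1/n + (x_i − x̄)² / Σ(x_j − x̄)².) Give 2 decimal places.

h = 0.13

x̄ = (2 + 4 + 6 + 8 + 10 + 12 + 14 + 16)/8 = 9
Σ(x − x̄)² = 49 + 25 + 9 + 1 + 1 + 9 + 25 + 49 = 168
h = 1/8 + (1)²/168 = 0.125 + 0.00595238 = 0.13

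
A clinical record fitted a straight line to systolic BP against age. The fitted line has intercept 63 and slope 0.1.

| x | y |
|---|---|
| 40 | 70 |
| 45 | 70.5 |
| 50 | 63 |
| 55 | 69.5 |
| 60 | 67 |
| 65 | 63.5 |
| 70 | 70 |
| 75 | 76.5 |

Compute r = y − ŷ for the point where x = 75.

ŷ = 63 + 0.1·75 = 70.5
r = 76.5 − 70.5 = 6

r = 6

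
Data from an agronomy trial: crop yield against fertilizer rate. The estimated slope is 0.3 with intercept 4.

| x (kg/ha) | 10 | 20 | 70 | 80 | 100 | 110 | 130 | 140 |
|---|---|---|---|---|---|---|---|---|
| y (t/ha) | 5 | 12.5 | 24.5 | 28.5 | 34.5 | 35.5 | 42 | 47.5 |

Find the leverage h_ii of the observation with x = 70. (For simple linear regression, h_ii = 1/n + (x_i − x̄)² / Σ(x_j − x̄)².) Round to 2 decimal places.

x̄ = (10 + 20 + 70 + 80 + 100 + 110 + 130 + 140)/8 = 82.5
Σ(x − x̄)² = 5256.25 + 3906.25 + 156.25 + 6.25 + 306.25 + 756.25 + 2256.25 + 3306.25 = 15950
h = 1/8 + (-12.5)²/15950 = 0.125 + 0.00979624 = 0.13

h = 0.13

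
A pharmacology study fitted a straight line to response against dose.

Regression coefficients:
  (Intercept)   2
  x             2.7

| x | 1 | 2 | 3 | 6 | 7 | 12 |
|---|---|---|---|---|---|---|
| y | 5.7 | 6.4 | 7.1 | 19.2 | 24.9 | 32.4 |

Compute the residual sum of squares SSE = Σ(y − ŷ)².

SSE = 32

x=1: ŷ = 2 + 2.7·1 = 4.7; r = 5.7 − 4.7 = 1
x=2: ŷ = 2 + 2.7·2 = 7.4; r = 6.4 − 7.4 = -1
x=3: ŷ = 2 + 2.7·3 = 10.1; r = 7.1 − 10.1 = -3
x=6: ŷ = 2 + 2.7·6 = 18.2; r = 19.2 − 18.2 = 1
x=7: ŷ = 2 + 2.7·7 = 20.9; r = 24.9 − 20.9 = 4
x=12: ŷ = 2 + 2.7·12 = 34.4; r = 32.4 − 34.4 = -2
SSE = 1 + 1 + 9 + 1 + 16 + 4 = 32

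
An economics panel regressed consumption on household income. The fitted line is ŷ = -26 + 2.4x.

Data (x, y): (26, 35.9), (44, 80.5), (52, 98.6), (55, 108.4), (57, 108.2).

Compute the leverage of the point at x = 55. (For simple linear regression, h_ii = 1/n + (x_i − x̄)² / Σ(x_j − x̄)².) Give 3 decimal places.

h = 0.305

x̄ = (26 + 44 + 52 + 55 + 57)/5 = 46.8
Σ(x − x̄)² = 432.64 + 7.84 + 27.04 + 67.24 + 104.04 = 638.8
h = 1/5 + (8.2)²/638.8 = 0.2 + 0.10526 = 0.305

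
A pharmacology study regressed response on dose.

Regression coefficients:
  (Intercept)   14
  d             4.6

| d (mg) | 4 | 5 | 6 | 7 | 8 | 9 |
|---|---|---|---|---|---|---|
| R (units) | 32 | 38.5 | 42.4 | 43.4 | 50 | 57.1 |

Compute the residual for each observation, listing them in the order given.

-0.4, 1.5, 0.8, -2.8, -0.8, 1.7

d=4: ŷ = 14 + 4.6·4 = 32.4; e = 32 − 32.4 = -0.4
d=5: ŷ = 14 + 4.6·5 = 37; e = 38.5 − 37 = 1.5
d=6: ŷ = 14 + 4.6·6 = 41.6; e = 42.4 − 41.6 = 0.8
d=7: ŷ = 14 + 4.6·7 = 46.2; e = 43.4 − 46.2 = -2.8
d=8: ŷ = 14 + 4.6·8 = 50.8; e = 50 − 50.8 = -0.8
d=9: ŷ = 14 + 4.6·9 = 55.4; e = 57.1 − 55.4 = 1.7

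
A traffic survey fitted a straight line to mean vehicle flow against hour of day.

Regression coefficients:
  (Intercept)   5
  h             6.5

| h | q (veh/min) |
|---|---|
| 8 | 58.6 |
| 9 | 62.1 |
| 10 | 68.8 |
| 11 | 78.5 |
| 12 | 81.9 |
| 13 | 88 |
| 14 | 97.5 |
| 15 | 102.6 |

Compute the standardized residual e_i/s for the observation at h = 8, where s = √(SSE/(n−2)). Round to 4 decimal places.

h=8: ŷ = 5 + 6.5·8 = 57; e = 58.6 − 57 = 1.6
h=9: ŷ = 5 + 6.5·9 = 63.5; e = 62.1 − 63.5 = -1.4
h=10: ŷ = 5 + 6.5·10 = 70; e = 68.8 − 70 = -1.2
h=11: ŷ = 5 + 6.5·11 = 76.5; e = 78.5 − 76.5 = 2
h=12: ŷ = 5 + 6.5·12 = 83; e = 81.9 − 83 = -1.1
h=13: ŷ = 5 + 6.5·13 = 89.5; e = 88 − 89.5 = -1.5
h=14: ŷ = 5 + 6.5·14 = 96; e = 97.5 − 96 = 1.5
h=15: ŷ = 5 + 6.5·15 = 102.5; e = 102.6 − 102.5 = 0.1
SSE = 2.56 + 1.96 + 1.44 + 4 + 1.21 + 2.25 + 2.25 + 0.01 = 15.68
s = √(15.68/6) = 1.61658
e/s = 1.6 / 1.61658 = 0.9897

0.9897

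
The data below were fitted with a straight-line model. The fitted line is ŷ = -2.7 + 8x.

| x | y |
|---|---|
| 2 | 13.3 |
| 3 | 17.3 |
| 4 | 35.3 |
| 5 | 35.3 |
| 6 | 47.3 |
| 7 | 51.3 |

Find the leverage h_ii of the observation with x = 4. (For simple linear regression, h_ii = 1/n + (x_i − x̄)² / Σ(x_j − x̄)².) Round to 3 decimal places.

h = 0.181

x̄ = (2 + 3 + 4 + 5 + 6 + 7)/6 = 4.5
Σ(x − x̄)² = 6.25 + 2.25 + 0.25 + 0.25 + 2.25 + 6.25 = 17.5
h = 1/6 + (-0.5)²/17.5 = 0.166667 + 0.0142857 = 0.181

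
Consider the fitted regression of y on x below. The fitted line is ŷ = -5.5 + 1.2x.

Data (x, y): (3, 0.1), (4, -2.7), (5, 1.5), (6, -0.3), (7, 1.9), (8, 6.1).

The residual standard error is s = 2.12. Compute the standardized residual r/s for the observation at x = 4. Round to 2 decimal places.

ŷ = -5.5 + 1.2·4 = -0.7
r = -2.7 − (-0.7) = -2
r/s = -2 / 2.12 = -0.94

-0.94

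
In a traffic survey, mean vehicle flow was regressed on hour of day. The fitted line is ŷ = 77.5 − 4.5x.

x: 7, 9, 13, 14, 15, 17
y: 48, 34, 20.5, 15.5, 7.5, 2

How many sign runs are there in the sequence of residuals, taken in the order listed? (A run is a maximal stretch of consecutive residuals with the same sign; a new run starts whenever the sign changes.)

5 runs

x=7: ŷ = 77.5 − 4.5·7 = 46; r = 48 − 46 = 2
x=9: ŷ = 77.5 − 4.5·9 = 37; r = 34 − 37 = -3
x=13: ŷ = 77.5 − 4.5·13 = 19; r = 20.5 − 19 = 1.5
x=14: ŷ = 77.5 − 4.5·14 = 14.5; r = 15.5 − 14.5 = 1
x=15: ŷ = 77.5 − 4.5·15 = 10; r = 7.5 − 10 = -2.5
x=17: ŷ = 77.5 − 4.5·17 = 1; r = 2 − 1 = 1
Signs: + − + + − +
Runs: +×1, −×1, +×2, −×1, +×1 → 5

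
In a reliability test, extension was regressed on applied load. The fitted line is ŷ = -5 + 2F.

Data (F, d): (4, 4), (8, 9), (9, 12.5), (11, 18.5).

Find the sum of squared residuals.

SSE = 7.5

F=4: ŷ = -5 + 2·4 = 3; e = 4 − 3 = 1
F=8: ŷ = -5 + 2·8 = 11; e = 9 − 11 = -2
F=9: ŷ = -5 + 2·9 = 13; e = 12.5 − 13 = -0.5
F=11: ŷ = -5 + 2·11 = 17; e = 18.5 − 17 = 1.5
SSE = 1 + 4 + 0.25 + 2.25 = 7.5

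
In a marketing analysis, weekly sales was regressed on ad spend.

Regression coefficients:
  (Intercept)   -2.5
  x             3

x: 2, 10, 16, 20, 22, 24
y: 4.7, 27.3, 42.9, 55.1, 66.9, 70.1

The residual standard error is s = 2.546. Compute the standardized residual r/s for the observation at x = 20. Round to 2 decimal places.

-0.94

ŷ = -2.5 + 3·20 = 57.5
r = 55.1 − 57.5 = -2.4
r/s = -2.4 / 2.546 = -0.94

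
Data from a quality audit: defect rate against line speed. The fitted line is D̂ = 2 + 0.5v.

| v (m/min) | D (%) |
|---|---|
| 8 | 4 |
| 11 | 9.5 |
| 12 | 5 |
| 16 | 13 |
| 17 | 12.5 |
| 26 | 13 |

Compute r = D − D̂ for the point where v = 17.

D̂ = 2 + 0.5·17 = 10.5
r = 12.5 − 10.5 = 2

r = 2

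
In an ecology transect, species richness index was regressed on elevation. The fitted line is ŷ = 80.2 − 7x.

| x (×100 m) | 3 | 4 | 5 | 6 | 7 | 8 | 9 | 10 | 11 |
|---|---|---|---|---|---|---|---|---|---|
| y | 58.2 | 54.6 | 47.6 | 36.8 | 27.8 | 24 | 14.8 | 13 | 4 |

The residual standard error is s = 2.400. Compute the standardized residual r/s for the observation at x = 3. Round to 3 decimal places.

-0.417

ŷ = 80.2 − 7·3 = 59.2
r = 58.2 − 59.2 = -1
r/s = -1 / 2.400 = -0.417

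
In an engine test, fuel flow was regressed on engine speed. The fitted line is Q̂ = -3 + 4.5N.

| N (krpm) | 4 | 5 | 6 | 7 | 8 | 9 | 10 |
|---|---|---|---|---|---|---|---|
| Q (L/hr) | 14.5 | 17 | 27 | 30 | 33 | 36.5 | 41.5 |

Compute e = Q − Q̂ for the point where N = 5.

Q̂ = -3 + 4.5·5 = 19.5
e = 17 − 19.5 = -2.5

e = -2.5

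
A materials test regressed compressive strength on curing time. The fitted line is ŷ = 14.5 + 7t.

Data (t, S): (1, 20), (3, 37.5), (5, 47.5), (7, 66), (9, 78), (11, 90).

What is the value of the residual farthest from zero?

t=1: ŷ = 14.5 + 7·1 = 21.5; r = 20 − 21.5 = -1.5
t=3: ŷ = 14.5 + 7·3 = 35.5; r = 37.5 − 35.5 = 2
t=5: ŷ = 14.5 + 7·5 = 49.5; r = 47.5 − 49.5 = -2
t=7: ŷ = 14.5 + 7·7 = 63.5; r = 66 − 63.5 = 2.5
t=9: ŷ = 14.5 + 7·9 = 77.5; r = 78 − 77.5 = 0.5
t=11: ŷ = 14.5 + 7·11 = 91.5; r = 90 − 91.5 = -1.5
Largest |r| is 2.5 at t = 7, residual 2.5.

r = 2.5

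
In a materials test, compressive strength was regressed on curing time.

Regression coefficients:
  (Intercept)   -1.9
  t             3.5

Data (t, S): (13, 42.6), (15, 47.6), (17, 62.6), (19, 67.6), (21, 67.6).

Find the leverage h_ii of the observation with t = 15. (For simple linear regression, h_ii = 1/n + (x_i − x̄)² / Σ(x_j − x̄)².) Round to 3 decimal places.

t̄ = (13 + 15 + 17 + 19 + 21)/5 = 17
Σ(t − t̄)² = 16 + 4 + 0 + 4 + 16 = 40
h = 1/5 + (-2)²/40 = 0.2 + 0.1 = 0.300

h = 0.300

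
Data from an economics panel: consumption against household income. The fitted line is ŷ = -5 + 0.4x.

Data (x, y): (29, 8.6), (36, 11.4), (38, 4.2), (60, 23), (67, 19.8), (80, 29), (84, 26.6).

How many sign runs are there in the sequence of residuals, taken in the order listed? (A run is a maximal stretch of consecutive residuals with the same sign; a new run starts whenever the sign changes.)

6 runs

x=29: ŷ = -5 + 0.4·29 = 6.6; r = 8.6 − 6.6 = 2
x=36: ŷ = -5 + 0.4·36 = 9.4; r = 11.4 − 9.4 = 2
x=38: ŷ = -5 + 0.4·38 = 10.2; r = 4.2 − 10.2 = -6
x=60: ŷ = -5 + 0.4·60 = 19; r = 23 − 19 = 4
x=67: ŷ = -5 + 0.4·67 = 21.8; r = 19.8 − 21.8 = -2
x=80: ŷ = -5 + 0.4·80 = 27; r = 29 − 27 = 2
x=84: ŷ = -5 + 0.4·84 = 28.6; r = 26.6 − 28.6 = -2
Signs: + + − + − + −
Runs: +×2, −×1, +×1, −×1, +×1, −×1 → 6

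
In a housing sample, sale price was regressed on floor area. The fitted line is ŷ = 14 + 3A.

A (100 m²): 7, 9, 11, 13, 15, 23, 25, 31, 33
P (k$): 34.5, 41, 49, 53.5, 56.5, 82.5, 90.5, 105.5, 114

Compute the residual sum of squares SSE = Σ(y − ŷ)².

SSE = 16.5

A=7: ŷ = 14 + 3·7 = 35; e = 34.5 − 35 = -0.5
A=9: ŷ = 14 + 3·9 = 41; e = 41 − 41 = 0
A=11: ŷ = 14 + 3·11 = 47; e = 49 − 47 = 2
A=13: ŷ = 14 + 3·13 = 53; e = 53.5 − 53 = 0.5
A=15: ŷ = 14 + 3·15 = 59; e = 56.5 − 59 = -2.5
A=23: ŷ = 14 + 3·23 = 83; e = 82.5 − 83 = -0.5
A=25: ŷ = 14 + 3·25 = 89; e = 90.5 − 89 = 1.5
A=31: ŷ = 14 + 3·31 = 107; e = 105.5 − 107 = -1.5
A=33: ŷ = 14 + 3·33 = 113; e = 114 − 113 = 1
SSE = 0.25 + 0 + 4 + 0.25 + 6.25 + 0.25 + 2.25 + 2.25 + 1 = 16.5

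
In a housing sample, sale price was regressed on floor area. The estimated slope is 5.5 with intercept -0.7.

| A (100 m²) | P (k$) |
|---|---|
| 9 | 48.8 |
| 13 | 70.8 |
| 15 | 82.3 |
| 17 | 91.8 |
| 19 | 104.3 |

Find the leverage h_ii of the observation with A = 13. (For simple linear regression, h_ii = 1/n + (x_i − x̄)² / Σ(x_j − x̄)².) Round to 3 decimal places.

h = 0.243

Ā = (9 + 13 + 15 + 17 + 19)/5 = 14.6
Σ(A − Ā)² = 31.36 + 2.56 + 0.16 + 5.76 + 19.36 = 59.2
h = 1/5 + (-1.6)²/59.2 = 0.2 + 0.0432432 = 0.243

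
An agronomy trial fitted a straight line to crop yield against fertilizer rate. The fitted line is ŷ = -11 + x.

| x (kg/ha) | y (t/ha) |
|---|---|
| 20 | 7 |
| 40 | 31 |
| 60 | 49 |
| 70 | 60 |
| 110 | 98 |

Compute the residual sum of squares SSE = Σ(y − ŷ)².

x=20: ŷ = -11 + 20 = 9; r = 7 − 9 = -2
x=40: ŷ = -11 + 40 = 29; r = 31 − 29 = 2
x=60: ŷ = -11 + 60 = 49; r = 49 − 49 = 0
x=70: ŷ = -11 + 70 = 59; r = 60 − 59 = 1
x=110: ŷ = -11 + 110 = 99; r = 98 − 99 = -1
SSE = 4 + 4 + 0 + 1 + 1 = 10

SSE = 10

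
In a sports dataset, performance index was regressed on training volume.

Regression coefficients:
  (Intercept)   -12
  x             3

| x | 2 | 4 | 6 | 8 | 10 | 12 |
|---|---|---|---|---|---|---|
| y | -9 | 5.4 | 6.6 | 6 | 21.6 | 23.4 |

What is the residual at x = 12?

e = -0.6

ŷ = -12 + 3·12 = 24
e = 23.4 − 24 = -0.6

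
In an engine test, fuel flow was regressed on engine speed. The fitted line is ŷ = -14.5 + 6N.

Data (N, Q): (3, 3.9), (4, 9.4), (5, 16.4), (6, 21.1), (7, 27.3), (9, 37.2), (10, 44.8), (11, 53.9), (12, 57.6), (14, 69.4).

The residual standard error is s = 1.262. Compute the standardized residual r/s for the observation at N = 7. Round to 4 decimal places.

-0.1585

ŷ = -14.5 + 6·7 = 27.5
r = 27.3 − 27.5 = -0.2
r/s = -0.2 / 1.262 = -0.1585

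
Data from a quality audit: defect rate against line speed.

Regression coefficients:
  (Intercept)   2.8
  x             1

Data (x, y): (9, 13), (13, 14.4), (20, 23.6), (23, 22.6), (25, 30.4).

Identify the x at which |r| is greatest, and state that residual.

x = 23, r = -3.2

x=9: ŷ = 2.8 + 9 = 11.8; r = 13 − 11.8 = 1.2
x=13: ŷ = 2.8 + 13 = 15.8; r = 14.4 − 15.8 = -1.4
x=20: ŷ = 2.8 + 20 = 22.8; r = 23.6 − 22.8 = 0.8
x=23: ŷ = 2.8 + 23 = 25.8; r = 22.6 − 25.8 = -3.2
x=25: ŷ = 2.8 + 25 = 27.8; r = 30.4 − 27.8 = 2.6
Largest |r| is 3.2 at x = 23, residual -3.2.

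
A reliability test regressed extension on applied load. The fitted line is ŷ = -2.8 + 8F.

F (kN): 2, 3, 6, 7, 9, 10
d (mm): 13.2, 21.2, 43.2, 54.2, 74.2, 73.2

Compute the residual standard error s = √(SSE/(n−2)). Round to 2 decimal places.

s = 3.39

F=2: ŷ = -2.8 + 8·2 = 13.2; e = 13.2 − 13.2 = 0
F=3: ŷ = -2.8 + 8·3 = 21.2; e = 21.2 − 21.2 = 0
F=6: ŷ = -2.8 + 8·6 = 45.2; e = 43.2 − 45.2 = -2
F=7: ŷ = -2.8 + 8·7 = 53.2; e = 54.2 − 53.2 = 1
F=9: ŷ = -2.8 + 8·9 = 69.2; e = 74.2 − 69.2 = 5
F=10: ŷ = -2.8 + 8·10 = 77.2; e = 73.2 − 77.2 = -4
SSE = 0 + 0 + 4 + 1 + 25 + 16 = 46
s = √(46/4) = √11.5 ≈ 3.39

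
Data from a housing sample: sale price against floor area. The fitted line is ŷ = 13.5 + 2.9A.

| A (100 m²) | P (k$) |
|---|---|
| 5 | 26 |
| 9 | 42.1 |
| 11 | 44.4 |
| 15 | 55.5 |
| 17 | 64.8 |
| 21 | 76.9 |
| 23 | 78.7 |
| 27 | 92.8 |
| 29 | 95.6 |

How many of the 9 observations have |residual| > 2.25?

A=5: ŷ = 13.5 + 2.9·5 = 28; r = 26 − 28 = -2
A=9: ŷ = 13.5 + 2.9·9 = 39.6; r = 42.1 − 39.6 = 2.5
A=11: ŷ = 13.5 + 2.9·11 = 45.4; r = 44.4 − 45.4 = -1
A=15: ŷ = 13.5 + 2.9·15 = 57; r = 55.5 − 57 = -1.5
A=17: ŷ = 13.5 + 2.9·17 = 62.8; r = 64.8 − 62.8 = 2
A=21: ŷ = 13.5 + 2.9·21 = 74.4; r = 76.9 − 74.4 = 2.5
A=23: ŷ = 13.5 + 2.9·23 = 80.2; r = 78.7 − 80.2 = -1.5
A=27: ŷ = 13.5 + 2.9·27 = 91.8; r = 92.8 − 91.8 = 1
A=29: ŷ = 13.5 + 2.9·29 = 97.6; r = 95.6 − 97.6 = -2
|r| > 2.25: A=9 (|r|=2.5), A=21 (|r|=2.5) → 2

2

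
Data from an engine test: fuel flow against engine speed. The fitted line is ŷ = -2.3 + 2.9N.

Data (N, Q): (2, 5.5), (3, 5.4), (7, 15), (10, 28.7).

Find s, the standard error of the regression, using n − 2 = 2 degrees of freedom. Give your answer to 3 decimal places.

s = 3.000

N=2: ŷ = -2.3 + 2.9·2 = 3.5; r = 5.5 − 3.5 = 2
N=3: ŷ = -2.3 + 2.9·3 = 6.4; r = 5.4 − 6.4 = -1
N=7: ŷ = -2.3 + 2.9·7 = 18; r = 15 − 18 = -3
N=10: ŷ = -2.3 + 2.9·10 = 26.7; r = 28.7 − 26.7 = 2
SSE = 4 + 1 + 9 + 4 = 18
s = √(18/2) = √9 ≈ 3.000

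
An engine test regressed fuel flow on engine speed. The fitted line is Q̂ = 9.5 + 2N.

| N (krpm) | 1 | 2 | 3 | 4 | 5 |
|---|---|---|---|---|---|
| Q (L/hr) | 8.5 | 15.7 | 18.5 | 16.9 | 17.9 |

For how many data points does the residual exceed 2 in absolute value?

N=1: Q̂ = 9.5 + 2·1 = 11.5; r = 8.5 − 11.5 = -3
N=2: Q̂ = 9.5 + 2·2 = 13.5; r = 15.7 − 13.5 = 2.2
N=3: Q̂ = 9.5 + 2·3 = 15.5; r = 18.5 − 15.5 = 3
N=4: Q̂ = 9.5 + 2·4 = 17.5; r = 16.9 − 17.5 = -0.6
N=5: Q̂ = 9.5 + 2·5 = 19.5; r = 17.9 − 19.5 = -1.6
|r| > 2: N=1 (|r|=3), N=2 (|r|=2.2), N=3 (|r|=3) → 3

3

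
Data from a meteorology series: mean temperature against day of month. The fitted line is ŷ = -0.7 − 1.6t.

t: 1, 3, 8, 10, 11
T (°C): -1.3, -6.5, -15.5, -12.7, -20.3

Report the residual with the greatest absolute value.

t=1: ŷ = -0.7 − 1.6·1 = -2.3; e = -1.3 − (-2.3) = 1
t=3: ŷ = -0.7 − 1.6·3 = -5.5; e = -6.5 − (-5.5) = -1
t=8: ŷ = -0.7 − 1.6·8 = -13.5; e = -15.5 − (-13.5) = -2
t=10: ŷ = -0.7 − 1.6·10 = -16.7; e = -12.7 − (-16.7) = 4
t=11: ŷ = -0.7 − 1.6·11 = -18.3; e = -20.3 − (-18.3) = -2
Largest |e| is 4 at t = 10, residual 4.

e = 4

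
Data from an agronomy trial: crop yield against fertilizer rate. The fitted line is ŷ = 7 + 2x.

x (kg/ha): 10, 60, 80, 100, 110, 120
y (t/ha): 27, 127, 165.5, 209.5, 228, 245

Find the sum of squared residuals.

SSE = 13.5

x=10: ŷ = 7 + 2·10 = 27; r = 27 − 27 = 0
x=60: ŷ = 7 + 2·60 = 127; r = 127 − 127 = 0
x=80: ŷ = 7 + 2·80 = 167; r = 165.5 − 167 = -1.5
x=100: ŷ = 7 + 2·100 = 207; r = 209.5 − 207 = 2.5
x=110: ŷ = 7 + 2·110 = 227; r = 228 − 227 = 1
x=120: ŷ = 7 + 2·120 = 247; r = 245 − 247 = -2
SSE = 0 + 0 + 2.25 + 6.25 + 1 + 4 = 13.5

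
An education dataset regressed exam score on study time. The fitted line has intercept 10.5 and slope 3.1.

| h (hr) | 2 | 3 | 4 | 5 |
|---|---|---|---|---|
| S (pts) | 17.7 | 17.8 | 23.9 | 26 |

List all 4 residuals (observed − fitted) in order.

h=2: ŷ = 10.5 + 3.1·2 = 16.7; r = 17.7 − 16.7 = 1
h=3: ŷ = 10.5 + 3.1·3 = 19.8; r = 17.8 − 19.8 = -2
h=4: ŷ = 10.5 + 3.1·4 = 22.9; r = 23.9 − 22.9 = 1
h=5: ŷ = 10.5 + 3.1·5 = 26; r = 26 − 26 = 0

1, -2, 1, 0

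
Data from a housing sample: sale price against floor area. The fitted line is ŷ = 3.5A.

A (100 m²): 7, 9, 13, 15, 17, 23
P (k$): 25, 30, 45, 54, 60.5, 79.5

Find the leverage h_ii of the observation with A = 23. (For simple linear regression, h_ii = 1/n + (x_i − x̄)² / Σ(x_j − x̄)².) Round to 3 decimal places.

h = 0.655

Ā = (7 + 9 + 13 + 15 + 17 + 23)/6 = 14
Σ(A − Ā)² = 49 + 25 + 1 + 1 + 9 + 81 = 166
h = 1/6 + (9)²/166 = 0.166667 + 0.487952 = 0.655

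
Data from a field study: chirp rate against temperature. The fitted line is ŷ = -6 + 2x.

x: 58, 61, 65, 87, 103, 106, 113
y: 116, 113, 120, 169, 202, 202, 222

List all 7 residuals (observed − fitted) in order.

6, -3, -4, 1, 2, -4, 2

x=58: ŷ = -6 + 2·58 = 110; r = 116 − 110 = 6
x=61: ŷ = -6 + 2·61 = 116; r = 113 − 116 = -3
x=65: ŷ = -6 + 2·65 = 124; r = 120 − 124 = -4
x=87: ŷ = -6 + 2·87 = 168; r = 169 − 168 = 1
x=103: ŷ = -6 + 2·103 = 200; r = 202 − 200 = 2
x=106: ŷ = -6 + 2·106 = 206; r = 202 − 206 = -4
x=113: ŷ = -6 + 2·113 = 220; r = 222 − 220 = 2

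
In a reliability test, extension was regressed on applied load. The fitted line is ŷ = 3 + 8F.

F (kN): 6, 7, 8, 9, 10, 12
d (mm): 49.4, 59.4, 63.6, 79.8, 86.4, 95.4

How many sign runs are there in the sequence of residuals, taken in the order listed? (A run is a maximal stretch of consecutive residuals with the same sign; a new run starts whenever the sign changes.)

F=6: ŷ = 3 + 8·6 = 51; e = 49.4 − 51 = -1.6
F=7: ŷ = 3 + 8·7 = 59; e = 59.4 − 59 = 0.4
F=8: ŷ = 3 + 8·8 = 67; e = 63.6 − 67 = -3.4
F=9: ŷ = 3 + 8·9 = 75; e = 79.8 − 75 = 4.8
F=10: ŷ = 3 + 8·10 = 83; e = 86.4 − 83 = 3.4
F=12: ŷ = 3 + 8·12 = 99; e = 95.4 − 99 = -3.6
Signs: − + − + + −
Runs: −×1, +×1, −×1, +×2, −×1 → 5

5 runs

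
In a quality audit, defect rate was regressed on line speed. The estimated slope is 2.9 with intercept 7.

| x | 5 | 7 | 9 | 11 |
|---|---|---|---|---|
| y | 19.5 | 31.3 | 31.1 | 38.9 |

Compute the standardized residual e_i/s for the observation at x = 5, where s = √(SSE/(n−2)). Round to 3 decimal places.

-0.577

x=5: ŷ = 7 + 2.9·5 = 21.5; e = 19.5 − 21.5 = -2
x=7: ŷ = 7 + 2.9·7 = 27.3; e = 31.3 − 27.3 = 4
x=9: ŷ = 7 + 2.9·9 = 33.1; e = 31.1 − 33.1 = -2
x=11: ŷ = 7 + 2.9·11 = 38.9; e = 38.9 − 38.9 = 0
SSE = 4 + 16 + 4 + 0 = 24
s = √(24/2) = 3.4641
e/s = -2 / 3.4641 = -0.577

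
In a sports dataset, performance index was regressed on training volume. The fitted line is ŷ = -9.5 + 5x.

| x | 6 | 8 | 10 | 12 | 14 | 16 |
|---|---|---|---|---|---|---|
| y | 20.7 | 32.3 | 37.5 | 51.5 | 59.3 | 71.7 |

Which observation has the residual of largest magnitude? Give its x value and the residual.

x=6: ŷ = -9.5 + 5·6 = 20.5; e = 20.7 − 20.5 = 0.2
x=8: ŷ = -9.5 + 5·8 = 30.5; e = 32.3 − 30.5 = 1.8
x=10: ŷ = -9.5 + 5·10 = 40.5; e = 37.5 − 40.5 = -3
x=12: ŷ = -9.5 + 5·12 = 50.5; e = 51.5 − 50.5 = 1
x=14: ŷ = -9.5 + 5·14 = 60.5; e = 59.3 − 60.5 = -1.2
x=16: ŷ = -9.5 + 5·16 = 70.5; e = 71.7 − 70.5 = 1.2
Largest |e| is 3 at x = 10, residual -3.

x = 10, e = -3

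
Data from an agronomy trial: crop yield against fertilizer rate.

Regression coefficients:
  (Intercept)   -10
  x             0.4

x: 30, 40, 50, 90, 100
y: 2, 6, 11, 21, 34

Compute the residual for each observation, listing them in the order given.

0, 0, 1, -5, 4

x=30: ŷ = -10 + 0.4·30 = 2; r = 2 − 2 = 0
x=40: ŷ = -10 + 0.4·40 = 6; r = 6 − 6 = 0
x=50: ŷ = -10 + 0.4·50 = 10; r = 11 − 10 = 1
x=90: ŷ = -10 + 0.4·90 = 26; r = 21 − 26 = -5
x=100: ŷ = -10 + 0.4·100 = 30; r = 34 − 30 = 4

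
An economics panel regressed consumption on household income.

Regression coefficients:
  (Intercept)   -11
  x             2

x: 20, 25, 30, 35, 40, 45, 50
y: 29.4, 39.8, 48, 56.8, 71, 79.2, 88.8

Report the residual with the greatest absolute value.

x=20: ŷ = -11 + 2·20 = 29; r = 29.4 − 29 = 0.4
x=25: ŷ = -11 + 2·25 = 39; r = 39.8 − 39 = 0.8
x=30: ŷ = -11 + 2·30 = 49; r = 48 − 49 = -1
x=35: ŷ = -11 + 2·35 = 59; r = 56.8 − 59 = -2.2
x=40: ŷ = -11 + 2·40 = 69; r = 71 − 69 = 2
x=45: ŷ = -11 + 2·45 = 79; r = 79.2 − 79 = 0.2
x=50: ŷ = -11 + 2·50 = 89; r = 88.8 − 89 = -0.2
Largest |r| is 2.2 at x = 35, residual -2.2.

r = -2.2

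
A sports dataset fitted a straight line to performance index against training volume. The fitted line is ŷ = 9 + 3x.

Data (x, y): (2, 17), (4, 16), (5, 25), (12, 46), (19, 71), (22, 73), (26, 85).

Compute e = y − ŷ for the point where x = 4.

ŷ = 9 + 3·4 = 21
e = 16 − 21 = -5

e = -5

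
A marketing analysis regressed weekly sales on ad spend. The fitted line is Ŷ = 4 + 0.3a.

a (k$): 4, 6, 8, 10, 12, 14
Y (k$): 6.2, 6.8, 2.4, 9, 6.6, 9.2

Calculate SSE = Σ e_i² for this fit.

SSE = 24

a=4: Ŷ = 4 + 0.3·4 = 5.2; e = 6.2 − 5.2 = 1
a=6: Ŷ = 4 + 0.3·6 = 5.8; e = 6.8 − 5.8 = 1
a=8: Ŷ = 4 + 0.3·8 = 6.4; e = 2.4 − 6.4 = -4
a=10: Ŷ = 4 + 0.3·10 = 7; e = 9 − 7 = 2
a=12: Ŷ = 4 + 0.3·12 = 7.6; e = 6.6 − 7.6 = -1
a=14: Ŷ = 4 + 0.3·14 = 8.2; e = 9.2 − 8.2 = 1
SSE = 1 + 1 + 16 + 4 + 1 + 1 = 24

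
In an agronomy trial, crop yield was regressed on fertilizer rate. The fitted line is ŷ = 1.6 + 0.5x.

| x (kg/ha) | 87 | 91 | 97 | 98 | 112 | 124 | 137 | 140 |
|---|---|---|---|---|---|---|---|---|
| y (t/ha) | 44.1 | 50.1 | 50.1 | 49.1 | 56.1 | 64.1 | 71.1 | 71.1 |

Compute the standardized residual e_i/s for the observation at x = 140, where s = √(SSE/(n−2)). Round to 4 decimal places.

-0.3062

x=87: ŷ = 1.6 + 0.5·87 = 45.1; e = 44.1 − 45.1 = -1
x=91: ŷ = 1.6 + 0.5·91 = 47.1; e = 50.1 − 47.1 = 3
x=97: ŷ = 1.6 + 0.5·97 = 50.1; e = 50.1 − 50.1 = 0
x=98: ŷ = 1.6 + 0.5·98 = 50.6; e = 49.1 − 50.6 = -1.5
x=112: ŷ = 1.6 + 0.5·112 = 57.6; e = 56.1 − 57.6 = -1.5
x=124: ŷ = 1.6 + 0.5·124 = 63.6; e = 64.1 − 63.6 = 0.5
x=137: ŷ = 1.6 + 0.5·137 = 70.1; e = 71.1 − 70.1 = 1
x=140: ŷ = 1.6 + 0.5·140 = 71.6; e = 71.1 − 71.6 = -0.5
SSE = 1 + 9 + 0 + 2.25 + 2.25 + 0.25 + 1 + 0.25 = 16
s = √(16/6) = 1.63299
e/s = -0.5 / 1.63299 = -0.3062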